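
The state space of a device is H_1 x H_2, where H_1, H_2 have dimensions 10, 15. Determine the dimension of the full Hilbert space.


dim(H_1 x H_2) = 10 * 15
= 150

150


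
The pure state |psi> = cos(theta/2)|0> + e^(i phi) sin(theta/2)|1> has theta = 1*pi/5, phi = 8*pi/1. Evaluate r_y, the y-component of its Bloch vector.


theta = 0.6283, phi = 25.1327
r_y = sin(theta)*sin(phi) = 0.5878 * 0.0000
r_y = 0.0000

0.0000


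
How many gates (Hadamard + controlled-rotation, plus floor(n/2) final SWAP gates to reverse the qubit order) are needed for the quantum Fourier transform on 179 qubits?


Hadamard gates: 179
Controlled rotations: n*(n-1)/2 = 179*178/2 = 15931
SWAP gates: floor(n/2) = floor(179/2) = 89
Total = 179 + 15931 + 89
= 16199

16199


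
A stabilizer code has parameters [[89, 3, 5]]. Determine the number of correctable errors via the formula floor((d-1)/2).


Code parameters: [[89, 3, 5]], distance d = 5.
Number of correctable errors = floor((d-1)/2)
= floor((5 - 1)/2)
= floor(4/2)
= 2

2


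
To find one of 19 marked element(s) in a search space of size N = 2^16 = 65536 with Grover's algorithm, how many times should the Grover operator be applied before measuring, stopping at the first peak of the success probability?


After j Grover iterations the success probability is P(j) = sin^2((2j+1)*theta), where sin(theta) = sqrt(k/N).
N = 2^16 = 65536, k = 19
sin(theta) = sqrt(k/N) = 0.017026949
theta = arcsin(sqrt(k/N)) = 0.01702777184 rad
P(j) reaches its first maximum when (2j+1)*theta is as close as possible to pi/2, i.e. j = round(pi/(4*theta) - 1/2).
pi/(4*theta) - 1/2 = 45.6245
(For comparison, the common estimate pi/4 * sqrt(N/k) = 46.1268; the exact maximiser is used here.)
Optimal iterations = 46

46


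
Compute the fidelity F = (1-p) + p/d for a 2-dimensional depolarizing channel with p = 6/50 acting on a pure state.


F = (1-p) + p/d
= (1 - 0.1200) + 0.1200/2
= 0.8800 + 0.0600
= 0.9400

0.9400


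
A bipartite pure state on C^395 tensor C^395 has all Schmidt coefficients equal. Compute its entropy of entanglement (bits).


For a maximally entangled state in d x d:
S = log2(d) = log2(395)
= 8.6257

8.6257


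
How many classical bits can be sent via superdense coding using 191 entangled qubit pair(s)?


Superdense coding allows 2 classical bits per shared entangled pair.
191 pair(s) -> 2 * 191 = 382 classical bits

382


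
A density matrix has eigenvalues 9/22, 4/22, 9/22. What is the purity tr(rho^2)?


tr(rho^2) = sum of eigenvalues squared
= (9/22)^2 + (4/22)^2 + (9/22)^2
= (81 + 16 + 81) / 484
= 178/484
= 0.3678

0.3678


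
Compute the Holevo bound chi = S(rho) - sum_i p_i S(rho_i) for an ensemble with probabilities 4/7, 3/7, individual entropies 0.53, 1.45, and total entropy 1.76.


chi = S(rho) - sum_i p_i * S(rho_i)
Weighted entropy = 4/7 * 0.53 + 3/7 * 1.45
= 0.9243
chi = 1.76 - 0.9243
= 0.8357

0.8357


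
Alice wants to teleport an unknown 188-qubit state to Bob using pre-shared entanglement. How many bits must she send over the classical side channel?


Quantum teleportation requires 2 classical bits per qubit teleported.
188 qubit(s) -> 2 * 188 = 376 classical bits

376


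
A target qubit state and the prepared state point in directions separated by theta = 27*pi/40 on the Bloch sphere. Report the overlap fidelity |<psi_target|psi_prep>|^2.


For states separated by angle theta on Bloch sphere:
F = cos^2(theta/2)
theta = 27*pi/40 = 2.1206
theta/2 = 1.0603
cos(theta/2) = 0.4886
F = 0.2388

0.2388


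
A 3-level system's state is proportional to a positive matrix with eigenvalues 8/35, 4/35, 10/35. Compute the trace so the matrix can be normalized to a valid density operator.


tr(M) = sum of eigenvalues
= 8/35 + 4/35 + 10/35
= 22/35
= 0.6286

0.6286


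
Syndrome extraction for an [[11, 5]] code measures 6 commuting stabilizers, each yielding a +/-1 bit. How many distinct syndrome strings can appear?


Each stabilizer generator gives a binary (+1 or -1) measurement outcome.
With 6 independent generators:
Total syndromes = 2^6
= 64

64


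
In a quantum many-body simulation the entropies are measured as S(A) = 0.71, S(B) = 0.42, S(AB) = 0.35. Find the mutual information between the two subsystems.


I(A:B) = S(A) + S(B) - S(AB)
= 0.71 + 0.42 - 0.35
= 0.7800

0.7800


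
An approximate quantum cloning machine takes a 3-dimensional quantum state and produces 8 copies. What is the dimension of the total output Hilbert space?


Output space = H^(tensor 8) where dim(H) = 3
dim = 3^8
= 9 (after 2 factors)
= 27 (after 3 factors)
= 81 (after 4 factors)
= 243 (after 5 factors)
= 729 (after 6 factors)
= 2187 (after 7 factors)
= 6561 (after 8 factors)
= 6561

6561


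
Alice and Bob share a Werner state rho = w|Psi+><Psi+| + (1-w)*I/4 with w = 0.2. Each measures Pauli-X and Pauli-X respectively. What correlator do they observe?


|Psi+> = (|01> + |10>)/sqrt(2)
For the pure Bell state, <X_A X_B> = +1 (Bell-state Pauli correlator).
The maximally-mixed part I/4 has tr(I/4 * P tensor P) = 0 for any traceless Pauli P.
So <X_A X_B>_rho = w * (+1) + (1 - w) * 0
= 0.2 * (+1)
= 0.2000

0.2000


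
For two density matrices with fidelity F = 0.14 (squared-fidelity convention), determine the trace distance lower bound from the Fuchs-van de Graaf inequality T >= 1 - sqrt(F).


Fuchs-van de Graaf (squared-fidelity convention): 1 - sqrt(F) <= T <= sqrt(1 - F).
Lower bound: T >= 1 - sqrt(F)
sqrt(F) = sqrt(0.14) = 0.3742
T >= 1 - 0.3742
T >= 0.6258

0.6258


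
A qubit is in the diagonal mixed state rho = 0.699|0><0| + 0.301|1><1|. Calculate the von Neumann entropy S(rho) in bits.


S = -p*log2(p) - (1-p)*log2(1-p)
p = 0.6990, 1-p = 0.3010
= -0.6990 * log2(0.6990) - 0.3010 * log2(0.3010)
= -(-0.3611) - (-0.5214)
= 0.8825

0.8825


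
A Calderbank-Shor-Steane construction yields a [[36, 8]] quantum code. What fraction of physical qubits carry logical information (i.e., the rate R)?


Code rate R = k/n
= 8/36
= 0.2222

0.2222


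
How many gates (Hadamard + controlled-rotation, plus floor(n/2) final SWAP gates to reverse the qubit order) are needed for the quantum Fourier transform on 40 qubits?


Hadamard gates: 40
Controlled rotations: n*(n-1)/2 = 40*39/2 = 780
SWAP gates: floor(n/2) = floor(40/2) = 20
Total = 40 + 780 + 20
= 840

840


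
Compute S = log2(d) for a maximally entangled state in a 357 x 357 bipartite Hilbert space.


For a maximally entangled state in d x d:
S = log2(d) = log2(357)
= 8.4798

8.4798


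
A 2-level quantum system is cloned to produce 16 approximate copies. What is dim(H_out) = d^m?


Output space = H^(tensor 16) where dim(H) = 2
dim = 2^16
= 4 (after 2 factors)
= 8 (after 3 factors)
= 16 (after 4 factors)
= 32 (after 5 factors)
= 64 (after 6 factors)
= 128 (after 7 factors)
= 256 (after 8 factors)
= 512 (after 9 factors)
= 1024 (after 10 factors)
= 2048 (after 11 factors)
= 4096 (after 12 factors)
= 8192 (after 13 factors)
= 16384 (after 14 factors)
= 32768 (after 15 factors)
= 65536 (after 16 factors)
= 65536

65536


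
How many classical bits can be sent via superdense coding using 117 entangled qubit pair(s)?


Superdense coding allows 2 classical bits per shared entangled pair.
117 pair(s) -> 2 * 117 = 234 classical bits

234


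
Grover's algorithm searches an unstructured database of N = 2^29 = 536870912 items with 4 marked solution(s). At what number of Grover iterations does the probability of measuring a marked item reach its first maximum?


After j Grover iterations the success probability is P(j) = sin^2((2j+1)*theta), where sin(theta) = sqrt(k/N).
N = 2^29 = 536870912, k = 4
sin(theta) = sqrt(k/N) = 8.631674575e-05
theta = arcsin(sqrt(k/N)) = 8.631674586e-05 rad
P(j) reaches its first maximum when (2j+1)*theta is as close as possible to pi/2, i.e. j = round(pi/(4*theta) - 1/2).
pi/(4*theta) - 1/2 = 9098.5242
(For comparison, the common estimate pi/4 * sqrt(N/k) = 9099.0243; the exact maximiser is used here.)
Optimal iterations = 9099

9099


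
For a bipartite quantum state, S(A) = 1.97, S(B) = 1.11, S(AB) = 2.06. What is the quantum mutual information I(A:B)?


I(A:B) = S(A) + S(B) - S(AB)
= 1.97 + 1.11 - 2.06
= 1.0200

1.0200


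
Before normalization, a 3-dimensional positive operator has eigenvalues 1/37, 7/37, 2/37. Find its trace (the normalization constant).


tr(M) = sum of eigenvalues
= 1/37 + 7/37 + 2/37
= 10/37
= 0.2703

0.2703


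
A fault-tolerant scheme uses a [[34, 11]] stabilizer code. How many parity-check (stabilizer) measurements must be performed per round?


For an [[n,k]] stabilizer code:
Number of stabilizer generators = n - k
= 34 - 11
= 23

23


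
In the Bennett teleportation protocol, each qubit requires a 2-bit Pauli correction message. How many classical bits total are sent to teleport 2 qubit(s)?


Quantum teleportation requires 2 classical bits per qubit teleported.
2 qubit(s) -> 2 * 2 = 4 classical bits

4


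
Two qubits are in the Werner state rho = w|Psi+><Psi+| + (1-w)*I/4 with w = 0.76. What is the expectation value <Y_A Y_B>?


|Psi+> = (|01> + |10>)/sqrt(2)
For the pure Bell state, <Y_A Y_B> = +1 (Bell-state Pauli correlator).
The maximally-mixed part I/4 has tr(I/4 * P tensor P) = 0 for any traceless Pauli P.
So <Y_A Y_B>_rho = w * (+1) + (1 - w) * 0
= 0.76 * (+1)
= 0.7600

0.7600


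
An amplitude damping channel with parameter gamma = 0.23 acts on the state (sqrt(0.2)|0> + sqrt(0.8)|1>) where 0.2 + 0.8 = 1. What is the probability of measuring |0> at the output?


For amplitude damping with parameter gamma on state sqrt(a)|0> + sqrt(b)|1>:
alpha^2 = 0.2, beta^2 = 0.8
P(|0>) = alpha^2 + gamma * beta^2
= 0.2 + 0.23 * 0.8
= 0.2 + 0.1840
= 0.3840

0.3840


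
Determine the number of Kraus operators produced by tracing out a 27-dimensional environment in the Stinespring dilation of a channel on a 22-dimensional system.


Tracing out the environment in an orthonormal basis {|i>_E} gives Kraus operators K_i = <i|_E U |0>_E.
Number of Kraus operators = dim(H_env) = d_env
= 27

27


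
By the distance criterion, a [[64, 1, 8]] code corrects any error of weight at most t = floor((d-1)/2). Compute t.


Code parameters: [[64, 1, 8]], distance d = 8.
Number of correctable errors = floor((d-1)/2)
= floor((8 - 1)/2)
= floor(7/2)
= 3

3


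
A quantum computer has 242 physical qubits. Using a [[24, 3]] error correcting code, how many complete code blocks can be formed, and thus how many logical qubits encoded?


Each code block uses 24 physical qubits for 3 logical qubit(s).
Number of complete blocks = floor(242 / 24) = 10
Logical qubits = 10 * 3
= 30

30


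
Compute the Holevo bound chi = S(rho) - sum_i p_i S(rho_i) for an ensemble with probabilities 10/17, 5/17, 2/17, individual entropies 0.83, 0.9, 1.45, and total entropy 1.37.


chi = S(rho) - sum_i p_i * S(rho_i)
Weighted entropy = 10/17 * 0.83 + 5/17 * 0.9 + 2/17 * 1.45
= 0.9235
chi = 1.37 - 0.9235
= 0.4465

0.4465


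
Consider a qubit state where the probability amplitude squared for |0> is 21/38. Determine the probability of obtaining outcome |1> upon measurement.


|alpha|^2 = 21/38 = 0.5526
|beta|^2 = 1 - 21/38 = 17/38 = 0.4474
P(|1>) = |beta|^2 = 0.4474

0.4474


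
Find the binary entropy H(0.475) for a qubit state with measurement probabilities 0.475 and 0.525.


S = -p*log2(p) - (1-p)*log2(1-p)
p = 0.4750, 1-p = 0.5250
= -0.4750 * log2(0.4750) - 0.5250 * log2(0.5250)
= -(-0.5102) - (-0.4880)
= 0.9982

0.9982


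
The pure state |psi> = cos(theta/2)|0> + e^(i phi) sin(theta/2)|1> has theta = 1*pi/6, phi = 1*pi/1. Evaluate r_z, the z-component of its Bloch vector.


theta = 0.5236, phi = 3.1416
r_z = cos(theta) = 0.8660

0.8660


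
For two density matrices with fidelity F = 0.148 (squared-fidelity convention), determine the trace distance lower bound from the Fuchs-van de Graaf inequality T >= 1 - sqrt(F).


Fuchs-van de Graaf (squared-fidelity convention): 1 - sqrt(F) <= T <= sqrt(1 - F).
Lower bound: T >= 1 - sqrt(F)
sqrt(F) = sqrt(0.148) = 0.3847
T >= 1 - 0.3847
T >= 0.6153

0.6153


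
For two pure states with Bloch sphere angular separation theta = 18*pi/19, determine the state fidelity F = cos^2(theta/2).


For states separated by angle theta on Bloch sphere:
F = cos^2(theta/2)
theta = 18*pi/19 = 2.9762
theta/2 = 1.4881
cos(theta/2) = 0.0826
F = 0.0068

0.0068


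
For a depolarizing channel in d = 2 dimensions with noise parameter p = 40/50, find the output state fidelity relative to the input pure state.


F = (1-p) + p/d
= (1 - 0.8000) + 0.8000/2
= 0.2000 + 0.4000
= 0.6000

0.6000


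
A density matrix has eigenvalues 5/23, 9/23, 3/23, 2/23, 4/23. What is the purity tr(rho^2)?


tr(rho^2) = sum of eigenvalues squared
= (5/23)^2 + (9/23)^2 + (3/23)^2 + (2/23)^2 + (4/23)^2
= (25 + 81 + 9 + 4 + 16) / 529
= 135/529
= 0.2552

0.2552


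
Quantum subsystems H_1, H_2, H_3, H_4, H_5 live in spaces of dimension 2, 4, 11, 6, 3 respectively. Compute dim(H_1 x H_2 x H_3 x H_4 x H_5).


dim(H_1 x H_2 x H_3 x H_4 x H_5) = 2 * 4 * 11 * 6 * 3
= 8 * 11 * 6 * 3
= 88 * 6 * 3
= 528 * 3
= 1584

1584


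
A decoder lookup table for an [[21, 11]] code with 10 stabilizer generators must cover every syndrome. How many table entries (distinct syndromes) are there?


Each stabilizer generator gives a binary (+1 or -1) measurement outcome.
With 10 independent generators:
Total syndromes = 2^10
= 1024

1024


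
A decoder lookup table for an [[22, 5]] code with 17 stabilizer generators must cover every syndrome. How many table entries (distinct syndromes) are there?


Each stabilizer generator gives a binary (+1 or -1) measurement outcome.
With 17 independent generators:
Total syndromes = 2^17
= 131072

131072


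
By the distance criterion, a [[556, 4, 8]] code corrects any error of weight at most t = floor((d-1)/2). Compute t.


Code parameters: [[556, 4, 8]], distance d = 8.
Number of correctable errors = floor((d-1)/2)
= floor((8 - 1)/2)
= floor(7/2)
= 3

3


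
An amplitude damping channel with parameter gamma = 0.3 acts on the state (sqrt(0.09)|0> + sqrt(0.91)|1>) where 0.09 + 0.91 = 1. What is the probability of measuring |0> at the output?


For amplitude damping with parameter gamma on state sqrt(a)|0> + sqrt(b)|1>:
alpha^2 = 0.09, beta^2 = 0.91
P(|0>) = alpha^2 + gamma * beta^2
= 0.09 + 0.3 * 0.91
= 0.09 + 0.2730
= 0.3630

0.3630


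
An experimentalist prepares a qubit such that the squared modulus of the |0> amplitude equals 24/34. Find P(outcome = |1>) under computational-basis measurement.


|alpha|^2 = 24/34 = 0.7059
|beta|^2 = 1 - 24/34 = 10/34 = 0.2941
P(|1>) = |beta|^2 = 0.2941

0.2941


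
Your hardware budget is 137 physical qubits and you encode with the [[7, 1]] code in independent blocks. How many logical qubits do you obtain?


Each code block uses 7 physical qubits for 1 logical qubit(s).
Number of complete blocks = floor(137 / 7) = 19
Logical qubits = 19 * 1
= 19

19


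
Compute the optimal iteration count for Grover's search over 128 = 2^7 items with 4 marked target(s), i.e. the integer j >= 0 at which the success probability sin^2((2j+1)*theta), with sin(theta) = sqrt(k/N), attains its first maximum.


After j Grover iterations the success probability is P(j) = sin^2((2j+1)*theta), where sin(theta) = sqrt(k/N).
N = 2^7 = 128, k = 4
sin(theta) = sqrt(k/N) = 0.1767766953
theta = arcsin(sqrt(k/N)) = 0.1777106008 rad
P(j) reaches its first maximum when (2j+1)*theta is as close as possible to pi/2, i.e. j = round(pi/(4*theta) - 1/2).
pi/(4*theta) - 1/2 = 3.9195
(For comparison, the common estimate pi/4 * sqrt(N/k) = 4.4429; the exact maximiser is used here.)
Optimal iterations = 4

4


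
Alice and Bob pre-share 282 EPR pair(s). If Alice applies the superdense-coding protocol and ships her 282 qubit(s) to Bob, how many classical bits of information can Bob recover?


Superdense coding allows 2 classical bits per shared entangled pair.
282 pair(s) -> 2 * 282 = 564 classical bits

564


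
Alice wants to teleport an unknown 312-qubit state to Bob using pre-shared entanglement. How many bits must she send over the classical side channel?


Quantum teleportation requires 2 classical bits per qubit teleported.
312 qubit(s) -> 2 * 312 = 624 classical bits

624


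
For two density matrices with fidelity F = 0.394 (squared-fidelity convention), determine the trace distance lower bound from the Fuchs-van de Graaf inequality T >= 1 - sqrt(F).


Fuchs-van de Graaf (squared-fidelity convention): 1 - sqrt(F) <= T <= sqrt(1 - F).
Lower bound: T >= 1 - sqrt(F)
sqrt(F) = sqrt(0.394) = 0.6277
T >= 1 - 0.6277
T >= 0.3723

0.3723


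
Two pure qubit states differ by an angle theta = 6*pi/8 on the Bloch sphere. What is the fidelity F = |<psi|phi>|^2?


For states separated by angle theta on Bloch sphere:
F = cos^2(theta/2)
theta = 6*pi/8 = 2.3562
theta/2 = 1.1781
cos(theta/2) = 0.3827
F = 0.1464

0.1464


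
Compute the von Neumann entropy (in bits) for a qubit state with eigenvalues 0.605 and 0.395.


S = -p*log2(p) - (1-p)*log2(1-p)
p = 0.6050, 1-p = 0.3950
= -0.6050 * log2(0.6050) - 0.3950 * log2(0.3950)
= -(-0.4386) - (-0.5293)
= 0.9680

0.9680


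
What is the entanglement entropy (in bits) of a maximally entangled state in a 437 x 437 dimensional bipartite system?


For a maximally entangled state in d x d:
S = log2(d) = log2(437)
= 8.7715

8.7715


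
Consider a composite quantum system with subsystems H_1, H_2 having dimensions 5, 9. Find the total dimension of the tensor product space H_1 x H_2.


dim(H_1 x H_2) = 5 * 9
= 45

45


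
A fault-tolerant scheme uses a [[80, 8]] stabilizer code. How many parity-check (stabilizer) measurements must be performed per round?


For an [[n,k]] stabilizer code:
Number of stabilizer generators = n - k
= 80 - 8
= 72

72


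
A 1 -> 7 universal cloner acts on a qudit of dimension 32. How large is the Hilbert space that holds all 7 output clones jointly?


Output space = H^(tensor 7) where dim(H) = 32
dim = 32^7
= 1024 (after 2 factors)
= 32768 (after 3 factors)
= 1048576 (after 4 factors)
= 33554432 (after 5 factors)
= 1073741824 (after 6 factors)
= 34359738368 (after 7 factors)
= 34359738368

34359738368


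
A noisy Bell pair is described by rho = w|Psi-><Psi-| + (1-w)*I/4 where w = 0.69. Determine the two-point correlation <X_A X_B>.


|Psi-> = (|01> - |10>)/sqrt(2)
For the pure Bell state, <X_A X_B> = -1 (Bell-state Pauli correlator).
The maximally-mixed part I/4 has tr(I/4 * P tensor P) = 0 for any traceless Pauli P.
So <X_A X_B>_rho = w * (-1) + (1 - w) * 0
= 0.69 * (-1)
= -0.6900

-0.6900


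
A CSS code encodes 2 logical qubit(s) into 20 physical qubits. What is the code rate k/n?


Code rate R = k/n
= 2/20
= 0.1000

0.1000


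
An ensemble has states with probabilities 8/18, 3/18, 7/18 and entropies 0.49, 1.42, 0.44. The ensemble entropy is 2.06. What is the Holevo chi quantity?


chi = S(rho) - sum_i p_i * S(rho_i)
Weighted entropy = 8/18 * 0.49 + 3/18 * 1.42 + 7/18 * 0.44
= 0.6256
chi = 2.06 - 0.6256
= 1.4344

1.4344


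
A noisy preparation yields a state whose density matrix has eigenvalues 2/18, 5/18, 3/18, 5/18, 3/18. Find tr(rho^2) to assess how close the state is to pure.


tr(rho^2) = sum of eigenvalues squared
= (2/18)^2 + (5/18)^2 + (3/18)^2 + (5/18)^2 + (3/18)^2
= (4 + 25 + 9 + 25 + 9) / 324
= 72/324
= 0.2222

0.2222


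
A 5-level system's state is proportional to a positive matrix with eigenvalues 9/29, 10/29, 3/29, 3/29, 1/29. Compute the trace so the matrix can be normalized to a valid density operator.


tr(M) = sum of eigenvalues
= 9/29 + 10/29 + 3/29 + 3/29 + 1/29
= 26/29
= 0.8966

0.8966


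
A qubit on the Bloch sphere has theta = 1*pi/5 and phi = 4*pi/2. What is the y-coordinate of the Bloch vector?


theta = 0.6283, phi = 6.2832
r_y = sin(theta)*sin(phi) = 0.5878 * 0.0000
r_y = 0.0000

0.0000


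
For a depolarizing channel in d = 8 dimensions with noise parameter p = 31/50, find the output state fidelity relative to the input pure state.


F = (1-p) + p/d
= (1 - 0.6200) + 0.6200/8
= 0.3800 + 0.0775
= 0.4575

0.4575


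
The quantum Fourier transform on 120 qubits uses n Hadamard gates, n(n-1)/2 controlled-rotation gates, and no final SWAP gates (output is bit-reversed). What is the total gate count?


Hadamard gates: 120
Controlled rotations: n*(n-1)/2 = 120*119/2 = 7140
SWAP gates: 0 (omitted)
Total = 120 + 7140
= 7260

7260


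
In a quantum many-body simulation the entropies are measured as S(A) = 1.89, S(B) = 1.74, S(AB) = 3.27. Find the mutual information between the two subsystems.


I(A:B) = S(A) + S(B) - S(AB)
= 1.89 + 1.74 - 3.27
= 0.3600

0.3600


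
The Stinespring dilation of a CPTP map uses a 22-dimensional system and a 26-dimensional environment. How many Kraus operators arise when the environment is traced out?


Tracing out the environment in an orthonormal basis {|i>_E} gives Kraus operators K_i = <i|_E U |0>_E.
Number of Kraus operators = dim(H_env) = d_env
= 26

26


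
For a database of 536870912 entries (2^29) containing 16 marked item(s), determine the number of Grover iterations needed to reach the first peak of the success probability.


After j Grover iterations the success probability is P(j) = sin^2((2j+1)*theta), where sin(theta) = sqrt(k/N).
N = 2^29 = 536870912, k = 16
sin(theta) = sqrt(k/N) = 0.0001726334915
theta = arcsin(sqrt(k/N)) = 0.0001726334924 rad
P(j) reaches its first maximum when (2j+1)*theta is as close as possible to pi/2, i.e. j = round(pi/(4*theta) - 1/2).
pi/(4*theta) - 1/2 = 4549.0121
(For comparison, the common estimate pi/4 * sqrt(N/k) = 4549.5121; the exact maximiser is used here.)
Optimal iterations = 4549

4549


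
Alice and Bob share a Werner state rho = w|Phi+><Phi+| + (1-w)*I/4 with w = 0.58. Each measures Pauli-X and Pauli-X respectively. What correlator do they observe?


|Phi+> = (|00> + |11>)/sqrt(2)
For the pure Bell state, <X_A X_B> = +1 (Bell-state Pauli correlator).
The maximally-mixed part I/4 has tr(I/4 * P tensor P) = 0 for any traceless Pauli P.
So <X_A X_B>_rho = w * (+1) + (1 - w) * 0
= 0.58 * (+1)
= 0.5800

0.5800


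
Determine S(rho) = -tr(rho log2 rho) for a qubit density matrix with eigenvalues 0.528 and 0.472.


S = -p*log2(p) - (1-p)*log2(1-p)
p = 0.5280, 1-p = 0.4720
= -0.5280 * log2(0.5280) - 0.4720 * log2(0.4720)
= -(-0.4865) - (-0.5112)
= 0.9977

0.9977


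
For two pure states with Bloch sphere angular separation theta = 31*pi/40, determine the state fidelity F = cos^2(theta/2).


For states separated by angle theta on Bloch sphere:
F = cos^2(theta/2)
theta = 31*pi/40 = 2.4347
theta/2 = 1.2174
cos(theta/2) = 0.3461
F = 0.1198

0.1198


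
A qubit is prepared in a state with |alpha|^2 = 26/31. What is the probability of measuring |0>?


|alpha|^2 = 26/31 = 0.8387
|beta|^2 = 1 - 26/31 = 5/31 = 0.1613
P(|0>) = |alpha|^2 = 0.8387

0.8387


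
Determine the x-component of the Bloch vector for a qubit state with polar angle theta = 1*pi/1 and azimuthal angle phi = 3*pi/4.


theta = 3.1416, phi = 2.3562
r_x = sin(theta)*cos(phi) = 0.0000 * -0.7071
r_x = 0.0000

0.0000


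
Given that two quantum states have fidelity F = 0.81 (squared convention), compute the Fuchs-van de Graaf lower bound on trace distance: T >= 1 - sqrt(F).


Fuchs-van de Graaf (squared-fidelity convention): 1 - sqrt(F) <= T <= sqrt(1 - F).
Lower bound: T >= 1 - sqrt(F)
sqrt(F) = sqrt(0.81) = 0.9000
T >= 1 - 0.9000
T >= 0.1000

0.1000


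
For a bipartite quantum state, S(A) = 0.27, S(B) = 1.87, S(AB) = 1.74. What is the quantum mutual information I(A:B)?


I(A:B) = S(A) + S(B) - S(AB)
= 0.27 + 1.87 - 1.74
= 0.4000

0.4000


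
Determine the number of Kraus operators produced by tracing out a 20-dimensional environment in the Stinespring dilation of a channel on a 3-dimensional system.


Tracing out the environment in an orthonormal basis {|i>_E} gives Kraus operators K_i = <i|_E U |0>_E.
Number of Kraus operators = dim(H_env) = d_env
= 20

20


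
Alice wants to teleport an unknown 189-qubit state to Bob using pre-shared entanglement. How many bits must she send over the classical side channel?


Quantum teleportation requires 2 classical bits per qubit teleported.
189 qubit(s) -> 2 * 189 = 378 classical bits

378


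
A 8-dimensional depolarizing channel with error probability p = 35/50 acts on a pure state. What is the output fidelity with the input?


F = (1-p) + p/d
= (1 - 0.7000) + 0.7000/8
= 0.3000 + 0.0875
= 0.3875

0.3875


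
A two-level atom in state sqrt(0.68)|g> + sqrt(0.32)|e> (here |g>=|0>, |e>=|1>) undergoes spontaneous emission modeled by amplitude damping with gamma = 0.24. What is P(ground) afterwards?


For amplitude damping with parameter gamma on state sqrt(a)|0> + sqrt(b)|1>:
alpha^2 = 0.68, beta^2 = 0.32
P(|0>) = alpha^2 + gamma * beta^2
= 0.68 + 0.24 * 0.32
= 0.68 + 0.0768
= 0.7568

0.7568


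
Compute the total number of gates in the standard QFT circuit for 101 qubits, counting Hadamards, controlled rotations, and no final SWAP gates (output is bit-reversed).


Hadamard gates: 101
Controlled rotations: n*(n-1)/2 = 101*100/2 = 5050
SWAP gates: 0 (omitted)
Total = 101 + 5050
= 5151

5151


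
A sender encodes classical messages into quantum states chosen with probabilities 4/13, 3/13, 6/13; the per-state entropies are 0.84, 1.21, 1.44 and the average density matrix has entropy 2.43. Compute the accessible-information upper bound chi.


chi = S(rho) - sum_i p_i * S(rho_i)
Weighted entropy = 4/13 * 0.84 + 3/13 * 1.21 + 6/13 * 1.44
= 1.2023
chi = 2.43 - 1.2023
= 1.2277

1.2277


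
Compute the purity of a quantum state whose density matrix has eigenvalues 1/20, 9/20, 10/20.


tr(rho^2) = sum of eigenvalues squared
= (1/20)^2 + (9/20)^2 + (10/20)^2
= (1 + 81 + 100) / 400
= 182/400
= 0.4550

0.4550


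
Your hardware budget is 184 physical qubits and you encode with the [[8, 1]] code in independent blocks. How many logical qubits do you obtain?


Each code block uses 8 physical qubits for 1 logical qubit(s).
Number of complete blocks = floor(184 / 8) = 23
Logical qubits = 23 * 1
= 23

23


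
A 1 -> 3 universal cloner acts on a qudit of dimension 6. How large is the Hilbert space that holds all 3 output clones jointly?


Output space = H^(tensor 3) where dim(H) = 6
dim = 6^3
= 36 (after 2 factors)
= 216 (after 3 factors)
= 216

216


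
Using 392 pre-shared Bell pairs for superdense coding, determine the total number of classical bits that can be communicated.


Superdense coding allows 2 classical bits per shared entangled pair.
392 pair(s) -> 2 * 392 = 784 classical bits

784


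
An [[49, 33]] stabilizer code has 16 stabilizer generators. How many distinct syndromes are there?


Each stabilizer generator gives a binary (+1 or -1) measurement outcome.
With 16 independent generators:
Total syndromes = 2^16
= 65536

65536


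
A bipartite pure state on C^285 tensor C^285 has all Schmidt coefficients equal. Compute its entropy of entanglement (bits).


For a maximally entangled state in d x d:
S = log2(d) = log2(285)
= 8.1548

8.1548


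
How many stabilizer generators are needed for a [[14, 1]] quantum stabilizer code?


For an [[n,k]] stabilizer code:
Number of stabilizer generators = n - k
= 14 - 1
= 13

13


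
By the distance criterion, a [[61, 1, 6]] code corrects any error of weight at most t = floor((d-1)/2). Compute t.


Code parameters: [[61, 1, 6]], distance d = 6.
Number of correctable errors = floor((d-1)/2)
= floor((6 - 1)/2)
= floor(5/2)
= 2

2


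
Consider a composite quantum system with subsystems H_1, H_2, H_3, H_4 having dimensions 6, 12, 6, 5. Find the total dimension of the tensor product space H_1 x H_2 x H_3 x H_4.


dim(H_1 x H_2 x H_3 x H_4) = 6 * 12 * 6 * 5
= 72 * 6 * 5
= 432 * 5
= 2160

2160


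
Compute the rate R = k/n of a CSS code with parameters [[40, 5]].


Code rate R = k/n
= 5/40
= 0.1250

0.1250


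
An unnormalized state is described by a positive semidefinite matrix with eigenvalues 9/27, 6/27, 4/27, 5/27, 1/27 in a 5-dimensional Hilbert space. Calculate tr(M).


tr(M) = sum of eigenvalues
= 9/27 + 6/27 + 4/27 + 5/27 + 1/27
= 25/27
= 0.9259

0.9259


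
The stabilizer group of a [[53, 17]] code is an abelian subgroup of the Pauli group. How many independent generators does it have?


For an [[n,k]] stabilizer code:
Number of stabilizer generators = n - k
= 53 - 17
= 36

36


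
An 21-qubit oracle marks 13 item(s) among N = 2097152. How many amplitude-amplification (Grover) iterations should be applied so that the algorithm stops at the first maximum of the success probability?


After j Grover iterations the success probability is P(j) = sin^2((2j+1)*theta), where sin(theta) = sqrt(k/N).
N = 2^21 = 2097152, k = 13
sin(theta) = sqrt(k/N) = 0.002489755622
theta = arcsin(sqrt(k/N)) = 0.002489758194 rad
P(j) reaches its first maximum when (2j+1)*theta is as close as possible to pi/2, i.e. j = round(pi/(4*theta) - 1/2).
pi/(4*theta) - 1/2 = 314.9516
(For comparison, the common estimate pi/4 * sqrt(N/k) = 315.4519; the exact maximiser is used here.)
Optimal iterations = 315

315


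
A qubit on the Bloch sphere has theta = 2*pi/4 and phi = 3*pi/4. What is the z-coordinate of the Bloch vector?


theta = 1.5708, phi = 2.3562
r_z = cos(theta) = 0.0000

0.0000


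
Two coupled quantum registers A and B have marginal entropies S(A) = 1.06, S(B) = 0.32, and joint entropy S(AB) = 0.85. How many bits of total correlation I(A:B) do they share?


I(A:B) = S(A) + S(B) - S(AB)
= 1.06 + 0.32 - 0.85
= 0.5300

0.5300


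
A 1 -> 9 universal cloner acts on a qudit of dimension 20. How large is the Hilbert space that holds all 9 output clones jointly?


Output space = H^(tensor 9) where dim(H) = 20
dim = 20^9
= 400 (after 2 factors)
= 8000 (after 3 factors)
= 160000 (after 4 factors)
= 3200000 (after 5 factors)
= 64000000 (after 6 factors)
= 1280000000 (after 7 factors)
= 25600000000 (after 8 factors)
= 512000000000 (after 9 factors)
= 512000000000

512000000000


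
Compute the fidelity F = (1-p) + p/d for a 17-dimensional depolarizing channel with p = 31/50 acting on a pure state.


F = (1-p) + p/d
= (1 - 0.6200) + 0.6200/17
= 0.3800 + 0.0365
= 0.4165

0.4165


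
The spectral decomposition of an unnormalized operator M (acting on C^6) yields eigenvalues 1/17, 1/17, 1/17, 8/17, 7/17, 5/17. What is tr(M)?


tr(M) = sum of eigenvalues
= 1/17 + 1/17 + 1/17 + 8/17 + 7/17 + 5/17
= 23/17
= 1.3529

1.3529


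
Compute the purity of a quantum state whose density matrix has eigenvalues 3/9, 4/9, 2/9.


tr(rho^2) = sum of eigenvalues squared
= (3/9)^2 + (4/9)^2 + (2/9)^2
= (9 + 16 + 4) / 81
= 29/81
= 0.3580

0.3580


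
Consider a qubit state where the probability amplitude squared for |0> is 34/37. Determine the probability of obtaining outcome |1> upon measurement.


|alpha|^2 = 34/37 = 0.9189
|beta|^2 = 1 - 34/37 = 3/37 = 0.0811
P(|1>) = |beta|^2 = 0.0811

0.0811


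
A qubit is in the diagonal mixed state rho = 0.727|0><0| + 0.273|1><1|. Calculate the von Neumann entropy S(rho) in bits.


S = -p*log2(p) - (1-p)*log2(1-p)
p = 0.7270, 1-p = 0.2730
= -0.7270 * log2(0.7270) - 0.2730 * log2(0.2730)
= -(-0.3344) - (-0.5113)
= 0.8457

0.8457


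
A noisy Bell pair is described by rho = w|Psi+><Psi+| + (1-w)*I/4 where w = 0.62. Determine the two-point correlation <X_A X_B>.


|Psi+> = (|01> + |10>)/sqrt(2)
For the pure Bell state, <X_A X_B> = +1 (Bell-state Pauli correlator).
The maximally-mixed part I/4 has tr(I/4 * P tensor P) = 0 for any traceless Pauli P.
So <X_A X_B>_rho = w * (+1) + (1 - w) * 0
= 0.62 * (+1)
= 0.6200

0.6200


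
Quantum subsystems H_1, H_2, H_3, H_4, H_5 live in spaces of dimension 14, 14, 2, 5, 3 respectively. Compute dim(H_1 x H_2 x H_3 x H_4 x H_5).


dim(H_1 x H_2 x H_3 x H_4 x H_5) = 14 * 14 * 2 * 5 * 3
= 196 * 2 * 5 * 3
= 392 * 5 * 3
= 1960 * 3
= 5880

5880


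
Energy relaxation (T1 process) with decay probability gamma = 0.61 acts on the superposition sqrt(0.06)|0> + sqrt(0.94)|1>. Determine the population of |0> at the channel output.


For amplitude damping with parameter gamma on state sqrt(a)|0> + sqrt(b)|1>:
alpha^2 = 0.06, beta^2 = 0.94
P(|0>) = alpha^2 + gamma * beta^2
= 0.06 + 0.61 * 0.94
= 0.06 + 0.5734
= 0.6334

0.6334


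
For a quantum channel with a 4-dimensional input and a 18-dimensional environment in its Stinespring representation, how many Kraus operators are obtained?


Tracing out the environment in an orthonormal basis {|i>_E} gives Kraus operators K_i = <i|_E U |0>_E.
Number of Kraus operators = dim(H_env) = d_env
= 18

18


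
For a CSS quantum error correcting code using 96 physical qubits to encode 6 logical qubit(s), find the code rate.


Code rate R = k/n
= 6/96
= 0.0625

0.0625


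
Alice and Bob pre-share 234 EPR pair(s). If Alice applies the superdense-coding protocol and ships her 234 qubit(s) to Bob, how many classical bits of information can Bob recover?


Superdense coding allows 2 classical bits per shared entangled pair.
234 pair(s) -> 2 * 234 = 468 classical bits

468


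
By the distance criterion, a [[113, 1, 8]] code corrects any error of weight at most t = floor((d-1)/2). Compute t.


Code parameters: [[113, 1, 8]], distance d = 8.
Number of correctable errors = floor((d-1)/2)
= floor((8 - 1)/2)
= floor(7/2)
= 3

3


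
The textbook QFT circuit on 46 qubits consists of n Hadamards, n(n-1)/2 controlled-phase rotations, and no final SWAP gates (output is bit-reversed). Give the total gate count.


Hadamard gates: 46
Controlled rotations: n*(n-1)/2 = 46*45/2 = 1035
SWAP gates: 0 (omitted)
Total = 46 + 1035
= 1081

1081


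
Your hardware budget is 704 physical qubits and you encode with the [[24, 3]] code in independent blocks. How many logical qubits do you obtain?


Each code block uses 24 physical qubits for 3 logical qubit(s).
Number of complete blocks = floor(704 / 24) = 29
Logical qubits = 29 * 3
= 87

87


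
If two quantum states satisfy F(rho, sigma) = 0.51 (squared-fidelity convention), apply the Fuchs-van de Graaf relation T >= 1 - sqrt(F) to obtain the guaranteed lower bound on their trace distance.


Fuchs-van de Graaf (squared-fidelity convention): 1 - sqrt(F) <= T <= sqrt(1 - F).
Lower bound: T >= 1 - sqrt(F)
sqrt(F) = sqrt(0.51) = 0.7141
T >= 1 - 0.7141
T >= 0.2859

0.2859


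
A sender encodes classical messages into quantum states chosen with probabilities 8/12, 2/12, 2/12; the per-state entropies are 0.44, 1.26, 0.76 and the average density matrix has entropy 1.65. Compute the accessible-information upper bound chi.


chi = S(rho) - sum_i p_i * S(rho_i)
Weighted entropy = 8/12 * 0.44 + 2/12 * 1.26 + 2/12 * 0.76
= 0.6300
chi = 1.65 - 0.6300
= 1.0200

1.0200


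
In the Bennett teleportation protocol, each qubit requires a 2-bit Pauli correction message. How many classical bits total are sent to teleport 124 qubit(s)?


Quantum teleportation requires 2 classical bits per qubit teleported.
124 qubit(s) -> 2 * 124 = 248 classical bits

248


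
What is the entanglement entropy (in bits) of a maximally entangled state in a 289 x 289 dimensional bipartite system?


For a maximally entangled state in d x d:
S = log2(d) = log2(289)
= 8.1749

8.1749


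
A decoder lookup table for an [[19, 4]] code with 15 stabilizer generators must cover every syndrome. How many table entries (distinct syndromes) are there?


Each stabilizer generator gives a binary (+1 or -1) measurement outcome.
With 15 independent generators:
Total syndromes = 2^15
= 32768

32768


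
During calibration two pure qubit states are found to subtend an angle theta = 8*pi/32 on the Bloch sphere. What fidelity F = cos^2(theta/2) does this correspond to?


For states separated by angle theta on Bloch sphere:
F = cos^2(theta/2)
theta = 8*pi/32 = 0.7854
theta/2 = 0.3927
cos(theta/2) = 0.9239
F = 0.8536

0.8536


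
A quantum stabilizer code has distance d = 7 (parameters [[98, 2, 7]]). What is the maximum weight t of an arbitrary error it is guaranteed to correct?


Code parameters: [[98, 2, 7]], distance d = 7.
Number of correctable errors = floor((d-1)/2)
= floor((7 - 1)/2)
= floor(6/2)
= 3

3


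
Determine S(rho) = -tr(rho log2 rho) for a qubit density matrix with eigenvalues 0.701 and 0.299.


S = -p*log2(p) - (1-p)*log2(1-p)
p = 0.7010, 1-p = 0.2990
= -0.7010 * log2(0.7010) - 0.2990 * log2(0.2990)
= -(-0.3593) - (-0.5208)
= 0.8801

0.8801


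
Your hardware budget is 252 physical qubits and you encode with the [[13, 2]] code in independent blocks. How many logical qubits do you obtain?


Each code block uses 13 physical qubits for 2 logical qubit(s).
Number of complete blocks = floor(252 / 13) = 19
Logical qubits = 19 * 2
= 38

38


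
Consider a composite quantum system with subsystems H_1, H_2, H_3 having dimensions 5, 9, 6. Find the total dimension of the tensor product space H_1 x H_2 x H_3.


dim(H_1 x H_2 x H_3) = 5 * 9 * 6
= 45 * 6
= 270

270


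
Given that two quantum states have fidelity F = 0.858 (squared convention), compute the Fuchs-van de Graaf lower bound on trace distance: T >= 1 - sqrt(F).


Fuchs-van de Graaf (squared-fidelity convention): 1 - sqrt(F) <= T <= sqrt(1 - F).
Lower bound: T >= 1 - sqrt(F)
sqrt(F) = sqrt(0.858) = 0.9263
T >= 1 - 0.9263
T >= 0.0737

0.0737


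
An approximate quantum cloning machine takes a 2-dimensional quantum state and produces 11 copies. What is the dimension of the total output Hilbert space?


Output space = H^(tensor 11) where dim(H) = 2
dim = 2^11
= 4 (after 2 factors)
= 8 (after 3 factors)
= 16 (after 4 factors)
= 32 (after 5 factors)
= 64 (after 6 factors)
= 128 (after 7 factors)
= 256 (after 8 factors)
= 512 (after 9 factors)
= 1024 (after 10 factors)
= 2048 (after 11 factors)
= 2048

2048


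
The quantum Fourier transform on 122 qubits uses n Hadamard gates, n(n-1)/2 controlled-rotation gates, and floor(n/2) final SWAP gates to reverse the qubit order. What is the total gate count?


Hadamard gates: 122
Controlled rotations: n*(n-1)/2 = 122*121/2 = 7381
SWAP gates: floor(n/2) = floor(122/2) = 61
Total = 122 + 7381 + 61
= 7564

7564


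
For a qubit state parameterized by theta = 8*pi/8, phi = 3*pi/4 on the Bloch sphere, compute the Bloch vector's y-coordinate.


theta = 3.1416, phi = 2.3562
r_y = sin(theta)*sin(phi) = 0.0000 * 0.7071
r_y = 0.0000

0.0000


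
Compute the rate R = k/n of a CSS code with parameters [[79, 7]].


Code rate R = k/n
= 7/79
= 0.0886

0.0886


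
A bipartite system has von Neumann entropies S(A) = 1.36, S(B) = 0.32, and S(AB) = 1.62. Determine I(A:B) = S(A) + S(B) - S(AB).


I(A:B) = S(A) + S(B) - S(AB)
= 1.36 + 0.32 - 1.62
= 0.0600

0.0600


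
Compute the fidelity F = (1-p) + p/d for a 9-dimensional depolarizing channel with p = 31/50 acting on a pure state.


F = (1-p) + p/d
= (1 - 0.6200) + 0.6200/9
= 0.3800 + 0.0689
= 0.4489

0.4489


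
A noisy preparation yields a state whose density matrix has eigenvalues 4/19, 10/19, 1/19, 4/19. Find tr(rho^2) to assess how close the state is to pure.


tr(rho^2) = sum of eigenvalues squared
= (4/19)^2 + (10/19)^2 + (1/19)^2 + (4/19)^2
= (16 + 100 + 1 + 16) / 361
= 133/361
= 0.3684

0.3684


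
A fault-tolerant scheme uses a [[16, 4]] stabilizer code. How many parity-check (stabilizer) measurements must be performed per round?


For an [[n,k]] stabilizer code:
Number of stabilizer generators = n - k
= 16 - 4
= 12

12


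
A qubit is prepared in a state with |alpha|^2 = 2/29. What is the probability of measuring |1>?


|alpha|^2 = 2/29 = 0.0690
|beta|^2 = 1 - 2/29 = 27/29 = 0.9310
P(|1>) = |beta|^2 = 0.9310

0.9310


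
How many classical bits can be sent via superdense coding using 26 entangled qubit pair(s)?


Superdense coding allows 2 classical bits per shared entangled pair.
26 pair(s) -> 2 * 26 = 52 classical bits

52
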